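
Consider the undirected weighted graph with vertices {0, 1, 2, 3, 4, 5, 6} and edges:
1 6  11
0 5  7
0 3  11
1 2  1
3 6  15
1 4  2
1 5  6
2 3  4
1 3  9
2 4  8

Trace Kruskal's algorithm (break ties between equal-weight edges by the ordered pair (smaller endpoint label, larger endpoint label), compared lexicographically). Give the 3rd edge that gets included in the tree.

2-3

Sort edges by weight, then run Kruskal:
1 2 (1): add — endpoints in different components.
1 4 (2): add — endpoints in different components.
2 3 (4): add — endpoints in different components.
1 5 (6): add — endpoints in different components.
0 5 (7): add — endpoints in different components.
2 4 (8): skip — 2 and 4 already connected.
1 3 (9): skip — 1 and 3 already connected.
0 3 (11): skip — 0 and 3 already connected.
1 6 (11): add — endpoints in different components.
The 3rd edge added is 2 3.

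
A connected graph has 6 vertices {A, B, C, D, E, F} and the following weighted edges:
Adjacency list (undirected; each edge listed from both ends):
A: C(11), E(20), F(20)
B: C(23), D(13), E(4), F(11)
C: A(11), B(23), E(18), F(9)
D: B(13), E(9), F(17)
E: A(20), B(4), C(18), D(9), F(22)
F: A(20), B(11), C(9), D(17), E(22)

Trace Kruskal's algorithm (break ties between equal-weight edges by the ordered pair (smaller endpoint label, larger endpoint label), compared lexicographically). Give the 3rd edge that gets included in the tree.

D-E

Kruskal's algorithm — process edges by increasing weight (ties by edge label):
B-E (4): add — endpoints in different components.
C-F (9): add — endpoints in different components.
D-E (9): add — endpoints in different components.
A-C (11): add — endpoints in different components.
B-F (11): add — endpoints in different components.
The 3rd edge added is D-E.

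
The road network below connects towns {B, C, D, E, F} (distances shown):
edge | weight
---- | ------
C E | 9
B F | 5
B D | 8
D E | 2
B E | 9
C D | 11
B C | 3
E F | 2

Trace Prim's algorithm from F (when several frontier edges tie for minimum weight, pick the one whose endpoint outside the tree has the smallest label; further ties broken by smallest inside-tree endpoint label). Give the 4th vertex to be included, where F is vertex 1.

B

Grow the tree from F using Prim:
Step 1: cheapest edge leaving the tree is E F (2); add E.
Step 2: cheapest edge leaving the tree is D E (2); add D.
Step 3: cheapest edge leaving the tree is B F (5); add B.
Step 4: cheapest edge leaving the tree is B C (3); add C.
Vertex order: F, E, D, B, C. The 4th vertex is B.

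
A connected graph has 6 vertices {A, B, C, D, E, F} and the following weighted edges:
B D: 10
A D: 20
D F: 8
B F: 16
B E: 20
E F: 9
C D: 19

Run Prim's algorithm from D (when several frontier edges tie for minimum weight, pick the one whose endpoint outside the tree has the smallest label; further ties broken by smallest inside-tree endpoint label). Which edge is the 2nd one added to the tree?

Prim's algorithm from D:
Step 1: frontier [D F 8, B D 10, C D 19, A D 20] → take D F (8); add F.
Step 2: frontier [B D 10, C D 19, A D 20, E F 9, B F 16] → take E F (9); add E.
Step 3: frontier [B D 10, C D 19, A D 20, B E 20, B F 16] → take B D (10); add B.
Step 4: frontier [C D 19, A D 20] → take C D (19); add C.
Step 5: frontier [A D 20] → take A D (20); add A.
The 2nd edge added is E F.

E-F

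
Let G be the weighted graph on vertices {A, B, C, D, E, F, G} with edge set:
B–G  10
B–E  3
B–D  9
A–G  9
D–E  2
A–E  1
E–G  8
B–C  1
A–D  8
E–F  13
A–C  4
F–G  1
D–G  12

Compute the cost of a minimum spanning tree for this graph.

Kruskal: consider edges lightest-first.
A–E (1): add. Components now {A,E} {B} {C} {D} {F} {G}
B–C (1): add. Components now {A,E} {B,C} {D} {F} {G}
F–G (1): add. Components now {A,E} {B,C} {D} {F,G}
D–E (2): add. Components now {A,D,E} {B,C} {F,G}
B–E (3): add. Components now {A,B,C,D,E} {F,G}
A–C (4): skip — A and C already connected.
A–D (8): skip — A and D already connected.
E–G (8): add. Components now {A,B,C,D,E,F,G}
MST edges: A–E, B–C, F–G, D–E, B–E, E–G; total weight 1+1+1+2+3+8 = 16.

16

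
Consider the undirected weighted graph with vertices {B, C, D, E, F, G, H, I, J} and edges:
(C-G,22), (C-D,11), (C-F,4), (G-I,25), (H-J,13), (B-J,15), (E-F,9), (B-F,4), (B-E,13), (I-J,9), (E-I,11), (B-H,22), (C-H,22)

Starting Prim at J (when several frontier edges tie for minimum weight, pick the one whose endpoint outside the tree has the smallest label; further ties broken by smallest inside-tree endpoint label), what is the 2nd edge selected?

E-I

Prim's algorithm from J:
Step 1: cheapest edge leaving the tree is I-J (9); add I.
Step 2: cheapest edge leaving the tree is E-I (11); add E.
Step 3: cheapest edge leaving the tree is E-F (9); add F.
Step 4: cheapest edge leaving the tree is B-F (4); add B.
Step 5: cheapest edge leaving the tree is C-F (4); add C.
Step 6: cheapest edge leaving the tree is C-D (11); add D.
Step 7: cheapest edge leaving the tree is H-J (13); add H.
Step 8: cheapest edge leaving the tree is C-G (22); add G.
The 2nd edge added is E-I.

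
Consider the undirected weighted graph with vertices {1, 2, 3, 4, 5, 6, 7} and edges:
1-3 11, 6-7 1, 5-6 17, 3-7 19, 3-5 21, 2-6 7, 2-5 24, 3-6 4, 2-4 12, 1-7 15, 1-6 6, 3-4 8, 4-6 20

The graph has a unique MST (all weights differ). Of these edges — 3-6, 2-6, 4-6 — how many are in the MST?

Kruskal's algorithm — process edges by increasing weight (ties by edge label):
6-7 (1): add — endpoints in different components.
3-6 (4): add — endpoints in different components.
1-6 (6): add — endpoints in different components.
2-6 (7): add — endpoints in different components.
3-4 (8): add — endpoints in different components.
1-3 (11): skip — 1 and 3 already connected.
2-4 (12): skip — 2 and 4 already connected.
1-7 (15): skip — 1 and 7 already connected.
5-6 (17): add — endpoints in different components.
MST edge set: {6-7, 3-6, 1-6, 2-6, 3-4, 5-6}.
Of the listed edges, {3-6, 2-6} are in the MST → 2.

2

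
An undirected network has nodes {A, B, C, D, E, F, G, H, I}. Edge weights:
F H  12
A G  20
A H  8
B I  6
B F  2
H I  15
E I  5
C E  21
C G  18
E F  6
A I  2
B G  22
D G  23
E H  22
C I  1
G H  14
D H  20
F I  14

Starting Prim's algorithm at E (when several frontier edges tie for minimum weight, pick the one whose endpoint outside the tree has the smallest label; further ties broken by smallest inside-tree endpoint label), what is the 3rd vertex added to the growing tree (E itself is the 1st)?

Grow the tree from E using Prim:
Step 1: cheapest edge leaving the tree is E I (5); add I.
Step 2: cheapest edge leaving the tree is C I (1); add C.
Step 3: cheapest edge leaving the tree is A I (2); add A.
Step 4: cheapest edge leaving the tree is B I (6); add B.
Step 5: cheapest edge leaving the tree is B F (2); add F.
Step 6: cheapest edge leaving the tree is A H (8); add H.
Step 7: cheapest edge leaving the tree is G H (14); add G.
Step 8: cheapest edge leaving the tree is D H (20); add D.
Vertex order: E, I, C, A, B, F, H, G, D. The 3rd vertex is C.

C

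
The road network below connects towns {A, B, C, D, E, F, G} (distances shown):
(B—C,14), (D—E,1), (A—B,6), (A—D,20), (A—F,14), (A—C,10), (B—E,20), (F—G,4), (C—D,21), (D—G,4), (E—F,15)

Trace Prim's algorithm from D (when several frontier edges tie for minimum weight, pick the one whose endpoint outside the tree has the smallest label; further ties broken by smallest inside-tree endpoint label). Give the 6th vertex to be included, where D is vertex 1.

Prim's algorithm from D:
Step 1: frontier [D—E 1, D—G 4, A—D 20, C—D 21] → take D—E (1); add E.
Step 2: frontier [D—G 4, A—D 20, C—D 21, E—F 15, B—E 20] → take D—G (4); add G.
Step 3: frontier [A—D 20, C—D 21, E—F 15, B—E 20, F—G 4] → take F—G (4); add F.
Step 4: frontier [A—D 20, C—D 21, B—E 20, A—F 14] → take A—F (14); add A.
Step 5: frontier [A—B 6, A—C 10, C—D 21, B—E 20] → take A—B (6); add B.
Step 6: frontier [A—C 10, B—C 14, C—D 21] → take A—C (10); add C.
Vertex order: D, E, G, F, A, B, C. The 6th vertex is B.

B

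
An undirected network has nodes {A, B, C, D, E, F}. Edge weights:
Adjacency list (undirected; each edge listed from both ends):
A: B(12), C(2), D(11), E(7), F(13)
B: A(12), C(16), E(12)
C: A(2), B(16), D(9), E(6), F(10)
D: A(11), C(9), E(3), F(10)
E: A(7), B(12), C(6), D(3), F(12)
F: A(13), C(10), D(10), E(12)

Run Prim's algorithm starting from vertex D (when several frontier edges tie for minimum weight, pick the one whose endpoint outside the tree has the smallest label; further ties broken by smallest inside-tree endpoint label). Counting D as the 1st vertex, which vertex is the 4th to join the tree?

A

Grow the tree from D using Prim:
Step 1: cheapest edge leaving the tree is D E (3); add E.
Step 2: cheapest edge leaving the tree is C E (6); add C.
Step 3: cheapest edge leaving the tree is A C (2); add A.
Step 4: cheapest edge leaving the tree is C F (10); add F.
Step 5: cheapest edge leaving the tree is A B (12); add B.
Vertex order: D, E, C, A, F, B. The 4th vertex is A.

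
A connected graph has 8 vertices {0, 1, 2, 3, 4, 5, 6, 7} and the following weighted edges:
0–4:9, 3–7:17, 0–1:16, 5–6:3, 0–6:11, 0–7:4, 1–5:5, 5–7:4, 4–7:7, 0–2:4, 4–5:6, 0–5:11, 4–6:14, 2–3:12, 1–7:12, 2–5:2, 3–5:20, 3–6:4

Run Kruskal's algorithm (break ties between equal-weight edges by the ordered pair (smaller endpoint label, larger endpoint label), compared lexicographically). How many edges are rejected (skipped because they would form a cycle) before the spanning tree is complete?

1

Sort edges by weight, then run Kruskal:
2–5 (2): add — endpoints in different components.
5–6 (3): add — endpoints in different components.
0–2 (4): add — endpoints in different components.
0–7 (4): add — endpoints in different components.
3–6 (4): add — endpoints in different components.
5–7 (4): skip — 5 and 7 already connected.
1–5 (5): add — endpoints in different components.
4–5 (6): add — endpoints in different components.
Edges rejected before the tree was complete: 1.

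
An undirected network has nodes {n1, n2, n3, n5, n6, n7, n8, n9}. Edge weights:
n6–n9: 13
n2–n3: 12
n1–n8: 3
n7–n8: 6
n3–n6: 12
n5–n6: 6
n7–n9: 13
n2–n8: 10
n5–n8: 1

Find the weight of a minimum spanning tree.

51

Prim, starting at n2.
Step 1: frontier [n2–n8 10, n2–n3 12] → take n2–n8 (10); add n8.
Step 2: frontier [n2–n3 12, n5–n8 1, n1–n8 3, n7–n8 6] → take n5–n8 (1); add n5.
Step 3: frontier [n2–n3 12, n5–n6 6, n1–n8 3, n7–n8 6] → take n1–n8 (3); add n1.
Step 4: frontier [n2–n3 12, n5–n6 6, n7–n8 6] → take n5–n6 (6); add n6.
Step 5: frontier [n2–n3 12, n3–n6 12, n6–n9 13, n7–n8 6] → take n7–n8 (6); add n7.
Step 6: frontier [n2–n3 12, n3–n6 12, n6–n9 13, n7–n9 13] → take n2–n3 (12); add n3.
Step 7: frontier [n6–n9 13, n7–n9 13] → take n6–n9 (13); add n9.
MST edges: n2–n8, n5–n8, n1–n8, n5–n6, n7–n8, n2–n3, n6–n9; total weight 10+1+3+6+6+12+13 = 51.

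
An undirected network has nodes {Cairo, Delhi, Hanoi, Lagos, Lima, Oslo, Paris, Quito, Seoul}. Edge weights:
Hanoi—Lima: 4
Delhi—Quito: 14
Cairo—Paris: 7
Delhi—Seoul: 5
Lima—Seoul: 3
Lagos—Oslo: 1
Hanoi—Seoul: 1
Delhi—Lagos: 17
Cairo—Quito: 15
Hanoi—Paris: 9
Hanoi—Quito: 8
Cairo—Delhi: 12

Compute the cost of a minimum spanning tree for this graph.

51

Sort edges by weight, then run Kruskal:
Hanoi—Seoul (1): add — endpoints in different components.
Lagos—Oslo (1): add — endpoints in different components.
Lima—Seoul (3): add — endpoints in different components.
Hanoi—Lima (4): skip — Hanoi and Lima already connected.
Delhi—Seoul (5): add — endpoints in different components.
Cairo—Paris (7): add — endpoints in different components.
Hanoi—Quito (8): add — endpoints in different components.
Hanoi—Paris (9): add — endpoints in different components.
Cairo—Delhi (12): skip — Delhi and Cairo already connected.
Delhi—Quito (14): skip — Delhi and Quito already connected.
Cairo—Quito (15): skip — Cairo and Quito already connected.
Delhi—Lagos (17): add — endpoints in different components.
MST edges: Hanoi—Seoul, Lagos—Oslo, Lima—Seoul, Delhi—Seoul, Cairo—Paris, Hanoi—Quito, Hanoi—Paris, Delhi—Lagos; total weight 1+1+3+5+7+8+9+17 = 51.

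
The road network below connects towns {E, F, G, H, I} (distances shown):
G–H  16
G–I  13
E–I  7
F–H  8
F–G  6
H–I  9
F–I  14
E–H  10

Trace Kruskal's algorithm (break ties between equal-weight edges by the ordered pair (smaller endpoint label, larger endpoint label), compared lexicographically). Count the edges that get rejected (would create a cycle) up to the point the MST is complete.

0

Kruskal: consider edges lightest-first.
F–G (6): add. Components now {E} {F,G} {H} {I}
E–I (7): add. Components now {E,I} {F,G} {H}
F–H (8): add. Components now {E,I} {F,G,H}
H–I (9): add. Components now {E,F,G,H,I}
Edges rejected before the tree was complete: 0.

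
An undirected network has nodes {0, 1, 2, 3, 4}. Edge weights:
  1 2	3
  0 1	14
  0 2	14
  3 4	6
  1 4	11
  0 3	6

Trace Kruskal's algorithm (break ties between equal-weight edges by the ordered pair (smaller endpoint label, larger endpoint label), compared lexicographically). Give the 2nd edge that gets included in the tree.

Sort edges by weight, then run Kruskal:
1 2 (3): add. Components now {0} {1,2} {3} {4}
0 3 (6): add. Components now {0,3} {1,2} {4}
3 4 (6): add. Components now {0,3,4} {1,2}
1 4 (11): add. Components now {0,1,2,3,4}
The 2nd edge added is 0 3.

0-3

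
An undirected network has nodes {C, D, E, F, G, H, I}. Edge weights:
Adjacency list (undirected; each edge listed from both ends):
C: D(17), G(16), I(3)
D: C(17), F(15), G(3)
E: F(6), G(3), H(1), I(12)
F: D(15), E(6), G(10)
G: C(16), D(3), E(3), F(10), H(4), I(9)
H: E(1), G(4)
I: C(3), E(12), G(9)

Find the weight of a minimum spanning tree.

25

Prim's algorithm from F:
Step 1: frontier [E F 6, F G 10, D F 15] → take E F (6); add E.
Step 2: frontier [E H 1, E G 3, E I 12, F G 10, D F 15] → take E H (1); add H.
Step 3: frontier [E G 3, E I 12, F G 10, D F 15, G H 4] → take E G (3); add G.
Step 4: frontier [E I 12, D F 15, D G 3, G I 9, C G 16] → take D G (3); add D.
Step 5: frontier [C D 17, E I 12, G I 9, C G 16] → take G I (9); add I.
Step 6: frontier [C D 17, C G 16, C I 3] → take C I (3); add C.
MST edges: E F, E H, E G, D G, G I, C I; total weight 6+1+3+3+9+3 = 25.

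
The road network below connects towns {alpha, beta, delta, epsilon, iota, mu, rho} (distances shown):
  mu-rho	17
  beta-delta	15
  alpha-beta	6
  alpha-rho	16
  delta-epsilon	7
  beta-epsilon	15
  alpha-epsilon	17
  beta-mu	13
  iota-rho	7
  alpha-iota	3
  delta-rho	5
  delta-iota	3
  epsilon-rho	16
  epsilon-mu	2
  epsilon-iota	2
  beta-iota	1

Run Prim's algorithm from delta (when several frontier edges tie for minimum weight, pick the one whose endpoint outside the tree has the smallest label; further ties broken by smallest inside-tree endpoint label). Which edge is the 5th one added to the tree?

Grow the tree from delta using Prim:
Step 1: cheapest edge leaving the tree is delta-iota (3); add iota.
Step 2: cheapest edge leaving the tree is beta-iota (1); add beta.
Step 3: cheapest edge leaving the tree is epsilon-iota (2); add epsilon.
Step 4: cheapest edge leaving the tree is epsilon-mu (2); add mu.
Step 5: cheapest edge leaving the tree is alpha-iota (3); add alpha.
Step 6: cheapest edge leaving the tree is delta-rho (5); add rho.
The 5th edge added is alpha-iota.

alpha-iota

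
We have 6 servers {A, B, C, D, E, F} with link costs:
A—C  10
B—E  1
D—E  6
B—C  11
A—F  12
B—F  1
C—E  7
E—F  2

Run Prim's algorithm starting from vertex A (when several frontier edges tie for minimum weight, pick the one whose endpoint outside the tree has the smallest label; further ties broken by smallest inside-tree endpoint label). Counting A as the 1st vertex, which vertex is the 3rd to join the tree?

Prim, starting at A.
Step 1: frontier [A—C 10, A—F 12] → take A—C (10); add C.
Step 2: frontier [A—F 12, C—E 7, B—C 11] → take C—E (7); add E.
Step 3: frontier [A—F 12, B—C 11, B—E 1, E—F 2, D—E 6] → take B—E (1); add B.
Step 4: frontier [A—F 12, B—F 1, E—F 2, D—E 6] → take B—F (1); add F.
Step 5: frontier [D—E 6] → take D—E (6); add D.
Vertex order: A, C, E, B, F, D. The 3rd vertex is E.

E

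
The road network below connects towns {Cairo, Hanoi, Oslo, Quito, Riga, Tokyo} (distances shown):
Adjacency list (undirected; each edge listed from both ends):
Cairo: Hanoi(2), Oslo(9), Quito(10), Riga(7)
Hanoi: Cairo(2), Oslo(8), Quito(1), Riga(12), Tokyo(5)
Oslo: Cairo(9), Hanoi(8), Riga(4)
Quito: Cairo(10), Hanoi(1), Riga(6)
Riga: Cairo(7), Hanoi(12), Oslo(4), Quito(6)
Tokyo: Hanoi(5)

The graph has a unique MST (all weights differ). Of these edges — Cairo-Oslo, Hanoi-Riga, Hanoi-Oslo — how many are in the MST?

0

Sort edges by weight, then run Kruskal:
Hanoi-Quito (1): add. Components now {Riga} {Cairo} {Oslo} {Hanoi,Quito} {Tokyo}
Cairo-Hanoi (2): add. Components now {Riga} {Cairo,Hanoi,Quito} {Oslo} {Tokyo}
Oslo-Riga (4): add. Components now {Oslo,Riga} {Cairo,Hanoi,Quito} {Tokyo}
Hanoi-Tokyo (5): add. Components now {Oslo,Riga} {Cairo,Hanoi,Quito,Tokyo}
Quito-Riga (6): add. Components now {Cairo,Hanoi,Oslo,Quito,Riga,Tokyo}
MST edge set: {Hanoi-Quito, Cairo-Hanoi, Oslo-Riga, Hanoi-Tokyo, Quito-Riga}.
Of the listed edges, {} are in the MST → 0.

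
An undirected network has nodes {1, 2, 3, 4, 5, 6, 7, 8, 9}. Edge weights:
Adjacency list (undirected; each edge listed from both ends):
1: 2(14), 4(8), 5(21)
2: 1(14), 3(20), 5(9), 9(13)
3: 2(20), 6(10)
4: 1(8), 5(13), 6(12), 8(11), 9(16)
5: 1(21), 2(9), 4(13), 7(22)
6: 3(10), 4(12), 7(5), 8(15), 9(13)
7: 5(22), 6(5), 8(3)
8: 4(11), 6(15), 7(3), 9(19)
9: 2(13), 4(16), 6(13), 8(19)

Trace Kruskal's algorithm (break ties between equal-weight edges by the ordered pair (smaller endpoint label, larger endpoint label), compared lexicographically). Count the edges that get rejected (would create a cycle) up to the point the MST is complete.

1

Kruskal: consider edges lightest-first.
7–8 (3): add — endpoints in different components.
6–7 (5): add — endpoints in different components.
1–4 (8): add — endpoints in different components.
2–5 (9): add — endpoints in different components.
3–6 (10): add — endpoints in different components.
4–8 (11): add — endpoints in different components.
4–6 (12): skip — 4 and 6 already connected.
2–9 (13): add — endpoints in different components.
4–5 (13): add — endpoints in different components.
Edges rejected before the tree was complete: 1.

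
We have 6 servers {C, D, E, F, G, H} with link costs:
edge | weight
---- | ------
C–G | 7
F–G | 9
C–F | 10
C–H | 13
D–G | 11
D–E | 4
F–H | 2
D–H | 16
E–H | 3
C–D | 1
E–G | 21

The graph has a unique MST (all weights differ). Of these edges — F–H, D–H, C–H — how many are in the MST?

Sort edges by weight, then run Kruskal:
C–D (1): add. Components now {C,D} {E} {F} {G} {H}
F–H (2): add. Components now {C,D} {E} {F,H} {G}
E–H (3): add. Components now {C,D} {E,F,H} {G}
D–E (4): add. Components now {C,D,E,F,H} {G}
C–G (7): add. Components now {C,D,E,F,G,H}
MST edge set: {C–D, F–H, E–H, D–E, C–G}.
Of the listed edges, {F–H} are in the MST → 1.

1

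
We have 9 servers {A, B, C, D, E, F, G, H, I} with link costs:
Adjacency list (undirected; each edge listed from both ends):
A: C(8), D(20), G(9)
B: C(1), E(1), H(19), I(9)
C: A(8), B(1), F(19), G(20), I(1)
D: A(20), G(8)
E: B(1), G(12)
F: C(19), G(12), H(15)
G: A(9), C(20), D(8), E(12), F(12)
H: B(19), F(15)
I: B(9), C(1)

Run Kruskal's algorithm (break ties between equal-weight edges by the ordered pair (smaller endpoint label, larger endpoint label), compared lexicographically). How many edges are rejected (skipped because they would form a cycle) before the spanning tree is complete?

2

Kruskal: consider edges lightest-first.
B C (1): add — endpoints in different components.
B E (1): add — endpoints in different components.
C I (1): add — endpoints in different components.
A C (8): add — endpoints in different components.
D G (8): add — endpoints in different components.
A G (9): add — endpoints in different components.
B I (9): skip — B and I already connected.
E G (12): skip — E and G already connected.
F G (12): add — endpoints in different components.
F H (15): add — endpoints in different components.
Edges rejected before the tree was complete: 2.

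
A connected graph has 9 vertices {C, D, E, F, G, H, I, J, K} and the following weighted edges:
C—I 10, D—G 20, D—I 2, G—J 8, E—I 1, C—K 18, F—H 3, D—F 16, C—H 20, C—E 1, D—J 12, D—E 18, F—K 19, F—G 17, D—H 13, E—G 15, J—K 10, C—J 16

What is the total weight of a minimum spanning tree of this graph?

Kruskal's algorithm — process edges by increasing weight (ties by edge label):
C—E (1): add — endpoints in different components.
E—I (1): add — endpoints in different components.
D—I (2): add — endpoints in different components.
F—H (3): add — endpoints in different components.
G—J (8): add — endpoints in different components.
C—I (10): skip — C and I already connected.
J—K (10): add — endpoints in different components.
D—J (12): add — endpoints in different components.
D—H (13): add — endpoints in different components.
MST edges: C—E, E—I, D—I, F—H, G—J, J—K, D—J, D—H; total weight 1+1+2+3+8+10+12+13 = 50.

50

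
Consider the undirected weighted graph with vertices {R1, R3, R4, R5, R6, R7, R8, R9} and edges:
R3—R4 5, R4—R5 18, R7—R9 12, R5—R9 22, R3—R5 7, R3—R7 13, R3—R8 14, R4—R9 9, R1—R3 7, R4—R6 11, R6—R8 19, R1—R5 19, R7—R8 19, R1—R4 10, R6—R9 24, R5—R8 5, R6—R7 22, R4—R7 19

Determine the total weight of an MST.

Grow the tree from R8 using Prim:
Step 1: cheapest edge leaving the tree is R5—R8 (5); add R5.
Step 2: cheapest edge leaving the tree is R3—R5 (7); add R3.
Step 3: cheapest edge leaving the tree is R3—R4 (5); add R4.
Step 4: cheapest edge leaving the tree is R1—R3 (7); add R1.
Step 5: cheapest edge leaving the tree is R4—R9 (9); add R9.
Step 6: cheapest edge leaving the tree is R4—R6 (11); add R6.
Step 7: cheapest edge leaving the tree is R7—R9 (12); add R7.
MST edges: R5—R8, R3—R5, R3—R4, R1—R3, R4—R9, R4—R6, R7—R9; total weight 5+7+5+7+9+11+12 = 56.

56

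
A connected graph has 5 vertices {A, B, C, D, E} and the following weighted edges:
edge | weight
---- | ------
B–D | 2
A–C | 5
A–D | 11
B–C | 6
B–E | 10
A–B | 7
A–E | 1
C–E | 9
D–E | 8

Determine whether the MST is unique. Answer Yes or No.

Kruskal: consider edges lightest-first.
A–E (1): add. Components now {A,E} {B} {C} {D}
B–D (2): add. Components now {A,E} {B,D} {C}
A–C (5): add. Components now {A,C,E} {B,D}
B–C (6): add. Components now {A,B,C,D,E}
Every non-tree edge has weight strictly greater than the heaviest edge on the tree path between its endpoints, so the MST is unique.

Yes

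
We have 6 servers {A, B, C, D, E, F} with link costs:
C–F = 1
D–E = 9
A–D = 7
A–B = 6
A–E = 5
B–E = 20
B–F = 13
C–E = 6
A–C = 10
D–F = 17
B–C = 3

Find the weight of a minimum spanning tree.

22

Sort edges by weight, then run Kruskal:
C–F (1): add. Components now {A} {B} {C,F} {D} {E}
B–C (3): add. Components now {A} {B,C,F} {D} {E}
A–E (5): add. Components now {A,E} {B,C,F} {D}
A–B (6): add. Components now {A,B,C,E,F} {D}
C–E (6): skip — C and E already connected.
A–D (7): add. Components now {A,B,C,D,E,F}
MST edges: C–F, B–C, A–E, A–B, A–D; total weight 1+3+5+6+7 = 22.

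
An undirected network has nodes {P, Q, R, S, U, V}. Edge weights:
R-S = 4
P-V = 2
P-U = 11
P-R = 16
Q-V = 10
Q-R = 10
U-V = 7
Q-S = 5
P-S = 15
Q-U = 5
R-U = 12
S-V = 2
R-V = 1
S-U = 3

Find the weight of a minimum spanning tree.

13

Kruskal: consider edges lightest-first.
R-V (1): add — endpoints in different components.
P-V (2): add — endpoints in different components.
S-V (2): add — endpoints in different components.
S-U (3): add — endpoints in different components.
R-S (4): skip — S and R already connected.
Q-S (5): add — endpoints in different components.
MST edges: R-V, P-V, S-V, S-U, Q-S; total weight 1+2+2+3+5 = 13.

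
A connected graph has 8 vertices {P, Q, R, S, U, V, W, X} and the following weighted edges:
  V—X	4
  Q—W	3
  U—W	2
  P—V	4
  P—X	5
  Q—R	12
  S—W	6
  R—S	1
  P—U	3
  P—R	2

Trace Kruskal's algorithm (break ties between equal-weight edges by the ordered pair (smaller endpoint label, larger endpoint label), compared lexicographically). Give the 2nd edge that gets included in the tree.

P-R

Kruskal: consider edges lightest-first.
R—S (1): add — endpoints in different components.
P—R (2): add — endpoints in different components.
U—W (2): add — endpoints in different components.
P—U (3): add — endpoints in different components.
Q—W (3): add — endpoints in different components.
P—V (4): add — endpoints in different components.
V—X (4): add — endpoints in different components.
The 2nd edge added is P—R.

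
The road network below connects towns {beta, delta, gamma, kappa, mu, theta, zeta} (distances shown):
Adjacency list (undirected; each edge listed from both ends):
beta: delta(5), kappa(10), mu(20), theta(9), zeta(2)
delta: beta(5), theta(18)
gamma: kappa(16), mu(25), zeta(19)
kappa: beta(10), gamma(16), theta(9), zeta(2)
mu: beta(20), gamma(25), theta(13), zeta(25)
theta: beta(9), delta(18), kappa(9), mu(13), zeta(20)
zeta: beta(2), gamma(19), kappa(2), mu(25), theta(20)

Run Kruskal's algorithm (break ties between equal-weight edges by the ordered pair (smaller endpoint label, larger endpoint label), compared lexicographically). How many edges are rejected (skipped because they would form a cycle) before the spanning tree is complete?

2

Sort edges by weight, then run Kruskal:
beta–zeta (2): add. Components now {gamma} {beta,zeta} {mu} {theta} {kappa} {delta}
kappa–zeta (2): add. Components now {gamma} {beta,kappa,zeta} {mu} {theta} {delta}
beta–delta (5): add. Components now {gamma} {beta,delta,kappa,zeta} {mu} {theta}
beta–theta (9): add. Components now {gamma} {beta,delta,kappa,theta,zeta} {mu}
kappa–theta (9): skip — theta and kappa already connected.
beta–kappa (10): skip — beta and kappa already connected.
mu–theta (13): add. Components now {gamma} {beta,delta,kappa,mu,theta,zeta}
gamma–kappa (16): add. Components now {beta,delta,gamma,kappa,mu,theta,zeta}
Edges rejected before the tree was complete: 2.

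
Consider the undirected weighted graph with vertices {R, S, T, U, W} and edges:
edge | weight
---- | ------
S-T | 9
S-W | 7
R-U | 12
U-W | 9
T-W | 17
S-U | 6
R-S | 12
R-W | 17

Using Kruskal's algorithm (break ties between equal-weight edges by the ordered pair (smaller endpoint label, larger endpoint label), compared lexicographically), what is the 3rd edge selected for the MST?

Kruskal's algorithm — process edges by increasing weight (ties by edge label):
S-U (6): add — endpoints in different components.
S-W (7): add — endpoints in different components.
S-T (9): add — endpoints in different components.
U-W (9): skip — W and U already connected.
R-S (12): add — endpoints in different components.
The 3rd edge added is S-T.

S-T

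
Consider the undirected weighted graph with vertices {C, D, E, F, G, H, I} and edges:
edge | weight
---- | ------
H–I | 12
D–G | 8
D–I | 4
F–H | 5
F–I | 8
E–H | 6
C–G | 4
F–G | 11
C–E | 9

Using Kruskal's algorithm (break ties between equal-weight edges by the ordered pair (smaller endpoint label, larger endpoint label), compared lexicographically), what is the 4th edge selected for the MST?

Kruskal: consider edges lightest-first.
C–G (4): add — endpoints in different components.
D–I (4): add — endpoints in different components.
F–H (5): add — endpoints in different components.
E–H (6): add — endpoints in different components.
D–G (8): add — endpoints in different components.
F–I (8): add — endpoints in different components.
The 4th edge added is E–H.

E-H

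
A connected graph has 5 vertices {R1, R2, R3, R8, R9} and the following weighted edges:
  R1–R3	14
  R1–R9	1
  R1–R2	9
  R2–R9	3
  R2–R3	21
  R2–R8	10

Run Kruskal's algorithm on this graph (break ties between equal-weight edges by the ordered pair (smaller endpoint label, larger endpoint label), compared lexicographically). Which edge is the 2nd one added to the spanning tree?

Kruskal: consider edges lightest-first.
R1–R9 (1): add. Components now {R2} {R3} {R8} {R1,R9}
R2–R9 (3): add. Components now {R1,R2,R9} {R3} {R8}
R1–R2 (9): skip — R2 and R1 already connected.
R2–R8 (10): add. Components now {R1,R2,R8,R9} {R3}
R1–R3 (14): add. Components now {R1,R2,R3,R8,R9}
The 2nd edge added is R2–R9.

R2-R9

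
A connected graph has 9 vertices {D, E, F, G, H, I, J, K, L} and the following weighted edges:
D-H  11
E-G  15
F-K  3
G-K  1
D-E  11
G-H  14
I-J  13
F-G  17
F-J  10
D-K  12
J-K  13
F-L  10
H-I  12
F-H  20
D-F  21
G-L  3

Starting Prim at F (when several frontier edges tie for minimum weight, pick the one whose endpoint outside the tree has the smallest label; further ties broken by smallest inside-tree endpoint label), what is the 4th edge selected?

Grow the tree from F using Prim:
Step 1: cheapest edge leaving the tree is F-K (3); add K.
Step 2: cheapest edge leaving the tree is G-K (1); add G.
Step 3: cheapest edge leaving the tree is G-L (3); add L.
Step 4: cheapest edge leaving the tree is F-J (10); add J.
Step 5: cheapest edge leaving the tree is D-K (12); add D.
Step 6: cheapest edge leaving the tree is D-E (11); add E.
Step 7: cheapest edge leaving the tree is D-H (11); add H.
Step 8: cheapest edge leaving the tree is H-I (12); add I.
The 4th edge added is F-J.

F-J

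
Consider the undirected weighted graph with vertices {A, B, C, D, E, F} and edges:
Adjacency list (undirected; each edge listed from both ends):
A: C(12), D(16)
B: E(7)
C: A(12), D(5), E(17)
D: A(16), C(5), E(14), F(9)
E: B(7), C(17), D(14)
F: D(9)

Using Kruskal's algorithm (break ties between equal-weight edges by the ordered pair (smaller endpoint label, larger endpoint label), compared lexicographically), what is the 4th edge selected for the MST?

Kruskal's algorithm — process edges by increasing weight (ties by edge label):
C D (5): add. Components now {A} {B} {C,D} {E} {F}
B E (7): add. Components now {A} {B,E} {C,D} {F}
D F (9): add. Components now {A} {B,E} {C,D,F}
A C (12): add. Components now {A,C,D,F} {B,E}
D E (14): add. Components now {A,B,C,D,E,F}
The 4th edge added is A C.

A-C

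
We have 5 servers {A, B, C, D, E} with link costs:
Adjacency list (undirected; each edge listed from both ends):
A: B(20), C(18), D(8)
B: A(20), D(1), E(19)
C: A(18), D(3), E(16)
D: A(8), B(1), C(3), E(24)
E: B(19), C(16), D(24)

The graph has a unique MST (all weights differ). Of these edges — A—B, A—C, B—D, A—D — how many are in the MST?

2

Sort edges by weight, then run Kruskal:
B—D (1): add — endpoints in different components.
C—D (3): add — endpoints in different components.
A—D (8): add — endpoints in different components.
C—E (16): add — endpoints in different components.
MST edge set: {B—D, C—D, A—D, C—E}.
Of the listed edges, {B—D, A—D} are in the MST → 2.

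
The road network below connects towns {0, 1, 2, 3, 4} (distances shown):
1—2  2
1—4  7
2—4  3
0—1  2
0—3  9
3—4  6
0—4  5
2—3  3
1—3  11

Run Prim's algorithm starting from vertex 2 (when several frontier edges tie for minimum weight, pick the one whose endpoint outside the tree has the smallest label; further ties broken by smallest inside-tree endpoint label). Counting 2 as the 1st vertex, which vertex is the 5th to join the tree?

4

Grow the tree from 2 using Prim:
Step 1: cheapest edge leaving the tree is 1—2 (2); add 1.
Step 2: cheapest edge leaving the tree is 0—1 (2); add 0.
Step 3: cheapest edge leaving the tree is 2—3 (3); add 3.
Step 4: cheapest edge leaving the tree is 2—4 (3); add 4.
Vertex order: 2, 1, 0, 3, 4. The 5th vertex is 4.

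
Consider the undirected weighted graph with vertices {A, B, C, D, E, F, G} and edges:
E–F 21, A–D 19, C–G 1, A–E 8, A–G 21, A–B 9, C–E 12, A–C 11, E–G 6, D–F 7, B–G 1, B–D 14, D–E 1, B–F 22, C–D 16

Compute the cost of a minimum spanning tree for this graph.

Sort edges by weight, then run Kruskal:
B–G (1): add — endpoints in different components.
C–G (1): add — endpoints in different components.
D–E (1): add — endpoints in different components.
E–G (6): add — endpoints in different components.
D–F (7): add — endpoints in different components.
A–E (8): add — endpoints in different components.
MST edges: B–G, C–G, D–E, E–G, D–F, A–E; total weight 1+1+1+6+7+8 = 24.

24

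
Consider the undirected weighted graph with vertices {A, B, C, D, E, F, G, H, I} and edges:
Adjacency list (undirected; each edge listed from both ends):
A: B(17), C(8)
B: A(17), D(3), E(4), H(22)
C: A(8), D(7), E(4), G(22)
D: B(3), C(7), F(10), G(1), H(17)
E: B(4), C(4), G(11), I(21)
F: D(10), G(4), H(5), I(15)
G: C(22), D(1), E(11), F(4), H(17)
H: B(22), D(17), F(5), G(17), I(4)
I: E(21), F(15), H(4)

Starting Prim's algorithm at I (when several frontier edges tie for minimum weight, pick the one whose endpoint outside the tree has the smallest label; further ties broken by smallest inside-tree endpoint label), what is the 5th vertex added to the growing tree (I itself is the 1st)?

D

Prim's algorithm from I:
Step 1: cheapest edge leaving the tree is H–I (4); add H.
Step 2: cheapest edge leaving the tree is F–H (5); add F.
Step 3: cheapest edge leaving the tree is F–G (4); add G.
Step 4: cheapest edge leaving the tree is D–G (1); add D.
Step 5: cheapest edge leaving the tree is B–D (3); add B.
Step 6: cheapest edge leaving the tree is B–E (4); add E.
Step 7: cheapest edge leaving the tree is C–E (4); add C.
Step 8: cheapest edge leaving the tree is A–C (8); add A.
Vertex order: I, H, F, G, D, B, E, C, A. The 5th vertex is D.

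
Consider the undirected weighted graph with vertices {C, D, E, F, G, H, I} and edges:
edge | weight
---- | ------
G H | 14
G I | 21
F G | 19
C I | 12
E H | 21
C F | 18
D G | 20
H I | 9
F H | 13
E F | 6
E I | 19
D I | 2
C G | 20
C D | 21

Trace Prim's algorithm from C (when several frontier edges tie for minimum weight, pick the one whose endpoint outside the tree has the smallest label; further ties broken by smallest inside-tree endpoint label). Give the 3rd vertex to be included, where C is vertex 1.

Prim, starting at C.
Step 1: frontier [C I 12, C F 18, C G 20, C D 21] → take C I (12); add I.
Step 2: frontier [C F 18, C G 20, C D 21, D I 2, H I 9, E I 19, G I 21] → take D I (2); add D.
Step 3: frontier [C F 18, C G 20, D G 20, H I 9, E I 19, G I 21] → take H I (9); add H.
Step 4: frontier [C F 18, C G 20, D G 20, F H 13, G H 14, E H 21, E I 19, G I 21] → take F H (13); add F.
Step 5: frontier [C G 20, D G 20, E F 6, F G 19, G H 14, E H 21, E I 19, G I 21] → take E F (6); add E.
Step 6: frontier [C G 20, D G 20, F G 19, G H 14, G I 21] → take G H (14); add G.
Vertex order: C, I, D, H, F, E, G. The 3rd vertex is D.

D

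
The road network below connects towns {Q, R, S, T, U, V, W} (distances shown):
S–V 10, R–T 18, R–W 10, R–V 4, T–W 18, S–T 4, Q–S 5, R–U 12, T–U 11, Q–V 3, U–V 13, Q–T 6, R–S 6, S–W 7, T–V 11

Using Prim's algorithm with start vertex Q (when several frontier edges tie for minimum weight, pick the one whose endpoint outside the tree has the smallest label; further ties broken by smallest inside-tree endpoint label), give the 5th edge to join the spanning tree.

Prim, starting at Q.
Step 1: cheapest edge leaving the tree is Q–V (3); add V.
Step 2: cheapest edge leaving the tree is R–V (4); add R.
Step 3: cheapest edge leaving the tree is Q–S (5); add S.
Step 4: cheapest edge leaving the tree is S–T (4); add T.
Step 5: cheapest edge leaving the tree is S–W (7); add W.
Step 6: cheapest edge leaving the tree is T–U (11); add U.
The 5th edge added is S–W.

S-W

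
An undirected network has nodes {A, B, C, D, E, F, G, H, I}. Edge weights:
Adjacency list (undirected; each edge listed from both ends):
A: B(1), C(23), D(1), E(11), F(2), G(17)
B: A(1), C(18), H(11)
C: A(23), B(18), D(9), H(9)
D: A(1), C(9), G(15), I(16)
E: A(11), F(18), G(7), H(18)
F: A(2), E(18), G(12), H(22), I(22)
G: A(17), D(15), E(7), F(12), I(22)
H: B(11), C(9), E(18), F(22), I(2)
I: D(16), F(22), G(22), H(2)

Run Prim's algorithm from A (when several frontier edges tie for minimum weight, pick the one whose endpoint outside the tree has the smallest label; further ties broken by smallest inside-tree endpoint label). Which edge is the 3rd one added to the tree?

Prim's algorithm from A:
Step 1: cheapest edge leaving the tree is A–B (1); add B.
Step 2: cheapest edge leaving the tree is A–D (1); add D.
Step 3: cheapest edge leaving the tree is A–F (2); add F.
Step 4: cheapest edge leaving the tree is C–D (9); add C.
Step 5: cheapest edge leaving the tree is C–H (9); add H.
Step 6: cheapest edge leaving the tree is H–I (2); add I.
Step 7: cheapest edge leaving the tree is A–E (11); add E.
Step 8: cheapest edge leaving the tree is E–G (7); add G.
The 3rd edge added is A–F.

A-F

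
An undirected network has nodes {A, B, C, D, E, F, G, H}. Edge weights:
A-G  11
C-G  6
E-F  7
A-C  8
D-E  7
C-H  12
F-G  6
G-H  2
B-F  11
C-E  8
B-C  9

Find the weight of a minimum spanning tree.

45

Kruskal: consider edges lightest-first.
G-H (2): add — endpoints in different components.
C-G (6): add — endpoints in different components.
F-G (6): add — endpoints in different components.
D-E (7): add — endpoints in different components.
E-F (7): add — endpoints in different components.
A-C (8): add — endpoints in different components.
C-E (8): skip — C and E already connected.
B-C (9): add — endpoints in different components.
MST edges: G-H, C-G, F-G, D-E, E-F, A-C, B-C; total weight 2+6+6+7+7+8+9 = 45.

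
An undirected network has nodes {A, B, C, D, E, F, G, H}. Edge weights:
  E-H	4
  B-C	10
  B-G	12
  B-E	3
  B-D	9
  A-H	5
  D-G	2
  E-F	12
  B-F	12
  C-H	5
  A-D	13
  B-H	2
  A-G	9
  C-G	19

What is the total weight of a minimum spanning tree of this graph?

38

Grow the tree from B using Prim:
Step 1: cheapest edge leaving the tree is B-H (2); add H.
Step 2: cheapest edge leaving the tree is B-E (3); add E.
Step 3: cheapest edge leaving the tree is A-H (5); add A.
Step 4: cheapest edge leaving the tree is C-H (5); add C.
Step 5: cheapest edge leaving the tree is B-D (9); add D.
Step 6: cheapest edge leaving the tree is D-G (2); add G.
Step 7: cheapest edge leaving the tree is B-F (12); add F.
MST edges: B-H, B-E, A-H, C-H, B-D, D-G, B-F; total weight 2+3+5+5+9+2+12 = 38.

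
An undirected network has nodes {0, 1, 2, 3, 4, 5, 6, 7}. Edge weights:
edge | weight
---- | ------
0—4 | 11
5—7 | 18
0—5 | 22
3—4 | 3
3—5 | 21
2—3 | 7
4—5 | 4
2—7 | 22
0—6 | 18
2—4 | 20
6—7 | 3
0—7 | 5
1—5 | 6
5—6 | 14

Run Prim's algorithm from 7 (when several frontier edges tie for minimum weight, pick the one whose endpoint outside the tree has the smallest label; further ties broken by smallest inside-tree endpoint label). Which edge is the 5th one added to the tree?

4-5

Grow the tree from 7 using Prim:
Step 1: cheapest edge leaving the tree is 6—7 (3); add 6.
Step 2: cheapest edge leaving the tree is 0—7 (5); add 0.
Step 3: cheapest edge leaving the tree is 0—4 (11); add 4.
Step 4: cheapest edge leaving the tree is 3—4 (3); add 3.
Step 5: cheapest edge leaving the tree is 4—5 (4); add 5.
Step 6: cheapest edge leaving the tree is 1—5 (6); add 1.
Step 7: cheapest edge leaving the tree is 2—3 (7); add 2.
The 5th edge added is 4—5.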